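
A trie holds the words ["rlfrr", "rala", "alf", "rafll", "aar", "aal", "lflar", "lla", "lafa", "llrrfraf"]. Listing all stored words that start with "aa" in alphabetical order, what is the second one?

aar

DFS of the "aa" subtree visits, in order: "aal", "aar"
Position 2: aar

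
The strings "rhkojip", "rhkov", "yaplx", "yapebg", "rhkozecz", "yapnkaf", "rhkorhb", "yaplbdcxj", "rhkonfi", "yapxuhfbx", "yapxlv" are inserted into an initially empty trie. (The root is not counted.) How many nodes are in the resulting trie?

Count nodes per top-level branch (shared prefixes stored once):
  'r'-branch (rhkojip, rhkonfi, rhkorhb, rhkov, rhkozecz): 18 nodes
  'y'-branch (yapebg, yaplbdcxj, yaplx, yapnkaf, yapxlv, yapxuhfbx): 25 nodes
Sum: 43

43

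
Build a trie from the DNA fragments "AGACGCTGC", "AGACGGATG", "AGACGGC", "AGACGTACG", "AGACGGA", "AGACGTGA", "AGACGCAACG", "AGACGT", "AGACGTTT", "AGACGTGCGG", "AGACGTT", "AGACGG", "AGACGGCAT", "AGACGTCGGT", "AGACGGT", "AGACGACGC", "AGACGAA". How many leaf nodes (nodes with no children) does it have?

12

Leaves are exactly the stored words that no other stored word extends.
Those words: "AGACGAA", "AGACGACGC", "AGACGCAACG", "AGACGCTGC", "AGACGGATG", "AGACGGCAT", "AGACGGT", "AGACGTACG", "AGACGTCGGT", "AGACGTGA", "AGACGTGCGG", "AGACGTTT"
Leaf count: 12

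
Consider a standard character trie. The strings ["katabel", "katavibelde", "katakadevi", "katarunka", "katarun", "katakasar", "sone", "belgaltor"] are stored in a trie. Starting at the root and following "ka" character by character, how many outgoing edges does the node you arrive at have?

The children of the "ka" node are the distinct next characters among strings starting with "ka".
Distinct next characters after "ka": t.
That node has 1 child edge.

1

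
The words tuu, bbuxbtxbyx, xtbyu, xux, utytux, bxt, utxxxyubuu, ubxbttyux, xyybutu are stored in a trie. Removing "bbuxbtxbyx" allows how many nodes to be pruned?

9

Walk "bbuxbtxbyx" from the leaf back toward the root, removing each node that no remaining word uses.
The suffix "buxbtxbyx" (9 nodes) is used only by "bbuxbtxbyx"; the node for "b" still has the child "x", so pruning stops there.
Nodes removed: 9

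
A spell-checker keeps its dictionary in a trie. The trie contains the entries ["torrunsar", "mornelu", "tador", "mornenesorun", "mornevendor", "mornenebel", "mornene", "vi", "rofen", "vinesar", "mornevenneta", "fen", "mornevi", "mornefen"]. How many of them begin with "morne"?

8

Traverse to the node for "morne", then collect every word in that subtree.
Matches: "mornefen", "mornelu", "mornene", "mornenebel", "mornenesorun", "mornevendor", "mornevenneta", "mornevi"
Count: 8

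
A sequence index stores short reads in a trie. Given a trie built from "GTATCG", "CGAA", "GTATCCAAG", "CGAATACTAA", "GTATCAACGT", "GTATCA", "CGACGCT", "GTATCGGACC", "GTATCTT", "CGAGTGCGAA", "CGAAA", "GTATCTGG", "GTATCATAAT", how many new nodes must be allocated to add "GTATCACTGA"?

4

"GTATCA" is already a path in the trie; the remaining "CTGA" must be added.
New nodes needed: |"GTATCACTGA"| − 6 = 10 − 6 = 4.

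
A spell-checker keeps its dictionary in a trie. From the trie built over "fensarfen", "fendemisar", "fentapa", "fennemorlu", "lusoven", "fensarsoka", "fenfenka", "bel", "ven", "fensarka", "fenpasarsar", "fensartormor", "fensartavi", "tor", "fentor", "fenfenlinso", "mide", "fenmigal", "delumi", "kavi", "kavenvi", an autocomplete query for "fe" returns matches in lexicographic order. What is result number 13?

DFS of the "fe" subtree visits, in order: "fendemisar", "fenfenka", "fenfenlinso", "fenmigal", "fennemorlu", "fenpasarsar", "fensarfen", "fensarka", "fensarsoka", "fensartavi", "fensartormor", "fentapa", "fentor"
The 13th is fentor.

fentor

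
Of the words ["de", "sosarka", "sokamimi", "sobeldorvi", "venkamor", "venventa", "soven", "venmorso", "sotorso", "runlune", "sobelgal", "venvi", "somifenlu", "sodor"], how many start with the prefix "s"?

8

Filter for entries beginning with "s":
Matches: "sobeldorvi", "sobelgal", "sodor", "sokamimi", "somifenlu", "sosarka", "sotorso", "soven"
Count: 8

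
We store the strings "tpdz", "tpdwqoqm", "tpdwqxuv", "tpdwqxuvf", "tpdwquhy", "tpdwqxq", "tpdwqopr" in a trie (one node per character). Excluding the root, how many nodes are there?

19

Trace insertions, counting only characters that open a new branch:
  "tpdz" → 4 new (t, p, d, z)
  "tpdwqoqm" → prefix "tpd" already present; 5 new (w, q, o, q, m)
  "tpdwqxuv" → prefix "tpdwq" already present; 3 new (x, u, v)
  "tpdwqxuvf" → prefix "tpdwqxuv" already present; 1 new (f)
  "tpdwquhy" → prefix "tpdwq" already present; 3 new (u, h, y)
  "tpdwqxq" → prefix "tpdwqx" already present; 1 new (q)
  "tpdwqopr" → prefix "tpdwqo" already present; 2 new (p, r)
Total nodes = 4 + 5 + 3 + 1 + 3 + 1 + 2 = 19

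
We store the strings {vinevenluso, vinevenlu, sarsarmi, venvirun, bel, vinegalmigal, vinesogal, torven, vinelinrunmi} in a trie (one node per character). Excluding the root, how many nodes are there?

56

Trace insertions, counting only characters that open a new branch:
  "vinevenluso" → 11 new (v, i, n, e, v, e, n, l, u, s, o)
  "vinevenlu" → prefix "vinevenlu" already present; 0 new (none)
  "sarsarmi" → 8 new (s, a, r, s, a, r, m, i)
  "venvirun" → prefix "v" already present; 7 new (e, n, v, i, r, u, n)
  "bel" → 3 new (b, e, l)
  "vinegalmigal" → prefix "vine" already present; 8 new (g, a, l, m, i, g, a, l)
  "vinesogal" → prefix "vine" already present; 5 new (s, o, g, a, l)
  "torven" → 6 new (t, o, r, v, e, n)
  "vinelinrunmi" → prefix "vine" already present; 8 new (l, i, n, r, u, n, m, i)
Total nodes = 11 + 0 + 8 + 7 + 3 + 8 + 5 + 6 + 8 = 56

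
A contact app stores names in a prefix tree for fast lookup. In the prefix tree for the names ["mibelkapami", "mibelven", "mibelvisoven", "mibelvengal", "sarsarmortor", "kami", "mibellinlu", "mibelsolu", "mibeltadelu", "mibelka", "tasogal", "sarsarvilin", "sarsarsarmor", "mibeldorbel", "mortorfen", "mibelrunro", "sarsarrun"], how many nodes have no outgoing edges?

15

A leaf is a node with no children — equivalently, the end of a word that is not a proper prefix of any other stored word.
Those words: "kami", "mibeldorbel", "mibelkapami", "mibellinlu", "mibelrunro", "mibelsolu", "mibeltadelu", "mibelvengal", "mibelvisoven", "mortorfen", "sarsarmortor", "sarsarrun", "sarsarsarmor", "sarsarvilin", "tasogal"
Leaf count: 15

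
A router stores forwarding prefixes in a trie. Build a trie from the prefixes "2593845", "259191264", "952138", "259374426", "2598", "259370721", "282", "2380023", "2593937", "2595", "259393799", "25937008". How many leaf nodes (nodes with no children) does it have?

A leaf is a node with no children — equivalently, the end of a word that is not a proper prefix of any other stored word.
Those words: "2380023", "259191264", "25937008", "259370721", "259374426", "2593845", "259393799", "2595", "2598", "282", "952138"
Leaf count: 11

11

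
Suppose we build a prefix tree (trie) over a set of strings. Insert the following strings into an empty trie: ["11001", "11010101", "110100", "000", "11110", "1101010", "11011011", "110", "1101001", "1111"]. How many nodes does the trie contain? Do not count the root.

For each word, the new-node count is its length minus the longest prefix already in the trie:
  "11001" → 5 new (1, 1, 0, 0, 1)
  "11010101" → prefix "110" already present; 5 new (1, 0, 1, 0, 1)
  "110100" → prefix "11010" already present; 1 new (0)
  "000" → 3 new (0, 0, 0)
  "11110" → prefix "11" already present; 3 new (1, 1, 0)
  "1101010" → prefix "1101010" already present; 0 new (none)
  "11011011" → prefix "1101" already present; 4 new (1, 0, 1, 1)
  "110" → prefix "110" already present; 0 new (none)
  "1101001" → prefix "110100" already present; 1 new (1)
  "1111" → prefix "1111" already present; 0 new (none)
Total nodes = 5 + 5 + 1 + 3 + 3 + 0 + 4 + 0 + 1 + 0 = 22

22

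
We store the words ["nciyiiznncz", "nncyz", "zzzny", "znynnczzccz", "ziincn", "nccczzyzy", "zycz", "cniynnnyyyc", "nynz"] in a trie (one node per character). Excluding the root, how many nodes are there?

Count nodes per top-level branch (shared prefixes stored once):
  'c'-branch (cniynnnyyyc): 11 nodes
  'n'-branch (nccczzyzy, nciyiiznncz, nncyz, nynz): 25 nodes
  'z'-branch (ziincn, znynnczzccz, zycz, zzzny): 23 nodes
Sum: 59

59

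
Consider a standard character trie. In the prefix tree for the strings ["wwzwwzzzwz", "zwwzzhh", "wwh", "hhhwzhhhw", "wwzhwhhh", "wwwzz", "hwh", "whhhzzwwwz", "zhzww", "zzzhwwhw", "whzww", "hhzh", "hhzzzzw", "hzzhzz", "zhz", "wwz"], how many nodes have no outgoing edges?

14

A leaf is a node with no children — equivalently, the end of a word that is not a proper prefix of any other stored word.
Those words: "hhhwzhhhw", "hhzh", "hhzzzzw", "hwh", "hzzhzz", "whhhzzwwwz", "whzww", "wwh", "wwwzz", "wwzhwhhh", "wwzwwzzzwz", "zhzww", "zwwzzhh", "zzzhwwhw"
Leaf count: 14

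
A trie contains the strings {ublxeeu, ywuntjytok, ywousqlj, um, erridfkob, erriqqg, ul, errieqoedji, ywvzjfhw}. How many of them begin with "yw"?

3

Walk to "yw"; the words in its subtree are exactly those with that prefix.
Matches: "ywousqlj", "ywuntjytok", "ywvzjfhw"
Count: 3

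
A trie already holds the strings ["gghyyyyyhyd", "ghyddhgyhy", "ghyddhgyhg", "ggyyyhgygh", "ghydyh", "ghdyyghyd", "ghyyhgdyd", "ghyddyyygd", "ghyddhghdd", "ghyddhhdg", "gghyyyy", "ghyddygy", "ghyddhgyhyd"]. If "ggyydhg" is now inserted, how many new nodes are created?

3

"ggyy" is already a path in the trie; the remaining "dhg" must be added.
Each of the 3 remaining characters creates one node.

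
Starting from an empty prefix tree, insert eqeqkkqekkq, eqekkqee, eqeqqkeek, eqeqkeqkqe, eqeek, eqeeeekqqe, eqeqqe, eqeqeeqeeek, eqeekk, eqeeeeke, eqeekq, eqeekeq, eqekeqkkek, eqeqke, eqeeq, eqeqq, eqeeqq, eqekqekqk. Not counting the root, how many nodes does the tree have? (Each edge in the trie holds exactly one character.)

60

Insert word by word; a character creates a node only if that edge doesn't already exist:
  "eqeqkkqekkq" → 11 new (e, q, e, q, k, k, q, e, k, k, q)
  "eqekkqee" → prefix "eqe" already present; 5 new (k, k, q, e, e)
  "eqeqqkeek" → prefix "eqeq" already present; 5 new (q, k, e, e, k)
  "eqeqkeqkqe" → prefix "eqeqk" already present; 5 new (e, q, k, q, e)
  "eqeek" → prefix "eqe" already present; 2 new (e, k)
  "eqeeeekqqe" → prefix "eqee" already present; 6 new (e, e, k, q, q, e)
  "eqeqqe" → prefix "eqeqq" already present; 1 new (e)
  "eqeqeeqeeek" → prefix "eqeq" already present; 7 new (e, e, q, e, e, e, k)
  "eqeekk" → prefix "eqeek" already present; 1 new (k)
  "eqeeeeke" → prefix "eqeeeek" already present; 1 new (e)
  "eqeekq" → prefix "eqeek" already present; 1 new (q)
  "eqeekeq" → prefix "eqeek" already present; 2 new (e, q)
  "eqekeqkkek" → prefix "eqek" already present; 6 new (e, q, k, k, e, k)
  "eqeqke" → prefix "eqeqke" already present; 0 new (none)
  "eqeeq" → prefix "eqee" already present; 1 new (q)
  "eqeqq" → prefix "eqeqq" already present; 0 new (none)
  "eqeeqq" → prefix "eqeeq" already present; 1 new (q)
  "eqekqekqk" → prefix "eqek" already present; 5 new (q, e, k, q, k)
Total nodes = 11 + 5 + 5 + 5 + 2 + 6 + 1 + 7 + 1 + 1 + 1 + 2 + 6 + 0 + 1 + 0 + 1 + 5 = 60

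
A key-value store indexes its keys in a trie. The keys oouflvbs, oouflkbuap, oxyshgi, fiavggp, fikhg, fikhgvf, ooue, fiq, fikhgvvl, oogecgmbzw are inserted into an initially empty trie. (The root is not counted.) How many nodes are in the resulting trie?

43

Insert word by word; a character creates a node only if that edge doesn't already exist:
  "oouflvbs" → 8 new (o, o, u, f, l, v, b, s)
  "oouflkbuap" → prefix "ooufl" already present; 5 new (k, b, u, a, p)
  "oxyshgi" → prefix "o" already present; 6 new (x, y, s, h, g, i)
  "fiavggp" → 7 new (f, i, a, v, g, g, p)
  "fikhg" → prefix "fi" already present; 3 new (k, h, g)
  "fikhgvf" → prefix "fikhg" already present; 2 new (v, f)
  "ooue" → prefix "oou" already present; 1 new (e)
  "fiq" → prefix "fi" already present; 1 new (q)
  "fikhgvvl" → prefix "fikhgv" already present; 2 new (v, l)
  "oogecgmbzw" → prefix "oo" already present; 8 new (g, e, c, g, m, b, z, w)
Total nodes = 8 + 5 + 6 + 7 + 3 + 2 + 1 + 1 + 2 + 8 = 43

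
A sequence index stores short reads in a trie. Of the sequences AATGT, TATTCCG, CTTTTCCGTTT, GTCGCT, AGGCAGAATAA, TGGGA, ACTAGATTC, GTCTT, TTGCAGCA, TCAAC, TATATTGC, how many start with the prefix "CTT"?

1

Walk to "CTT"; the words in its subtree are exactly those with that prefix.
Matches: "CTTTTCCGTTT"
Count: 1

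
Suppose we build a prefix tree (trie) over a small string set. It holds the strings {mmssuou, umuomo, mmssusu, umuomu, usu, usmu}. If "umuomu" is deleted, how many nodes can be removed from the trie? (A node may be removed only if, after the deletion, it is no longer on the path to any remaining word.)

1

A node on "umuomu"'s path can go only if nothing else ends at it or branches off below it.
The suffix "u" (1 node) is used only by "umuomu"; the node for "umuom" still has the child "o", so pruning stops there.
Nodes removed: 1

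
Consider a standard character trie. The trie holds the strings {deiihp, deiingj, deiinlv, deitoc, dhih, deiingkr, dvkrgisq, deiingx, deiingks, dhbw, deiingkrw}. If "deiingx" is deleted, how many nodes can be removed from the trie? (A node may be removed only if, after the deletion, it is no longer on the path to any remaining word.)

1

After clearing the end-marker at "deiingx", prune upward until reaching a node still needed by another word.
The suffix "x" (1 node) is used only by "deiingx"; the node for "deiing" still has the child "j", so pruning stops there.
Nodes removed: 1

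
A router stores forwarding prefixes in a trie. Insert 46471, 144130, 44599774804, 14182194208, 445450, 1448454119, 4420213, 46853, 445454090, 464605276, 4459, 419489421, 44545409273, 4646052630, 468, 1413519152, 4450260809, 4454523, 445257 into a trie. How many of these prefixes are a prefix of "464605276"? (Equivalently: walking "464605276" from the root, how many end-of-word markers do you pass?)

Check each prefix of "464605276" against the stored set — each match is an end-marker on the path.
Prefixes of the query that are stored words: "464605276"
Count: 1

1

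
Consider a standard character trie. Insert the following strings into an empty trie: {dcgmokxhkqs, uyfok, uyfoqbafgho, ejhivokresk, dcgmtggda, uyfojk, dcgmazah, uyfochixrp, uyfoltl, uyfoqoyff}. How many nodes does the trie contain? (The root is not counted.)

58

For each word, the new-node count is its length minus the longest prefix already in the trie:
  "dcgmokxhkqs" → 11 new (d, c, g, m, o, k, x, h, k, q, s)
  "uyfok" → 5 new (u, y, f, o, k)
  "uyfoqbafgho" → prefix "uyfo" already present; 7 new (q, b, a, f, g, h, o)
  "ejhivokresk" → 11 new (e, j, h, i, v, o, k, r, e, s, k)
  "dcgmtggda" → prefix "dcgm" already present; 5 new (t, g, g, d, a)
  "uyfojk" → prefix "uyfo" already present; 2 new (j, k)
  "dcgmazah" → prefix "dcgm" already present; 4 new (a, z, a, h)
  "uyfochixrp" → prefix "uyfo" already present; 6 new (c, h, i, x, r, p)
  "uyfoltl" → prefix "uyfo" already present; 3 new (l, t, l)
  "uyfoqoyff" → prefix "uyfoq" already present; 4 new (o, y, f, f)
Total nodes = 11 + 5 + 7 + 11 + 5 + 2 + 4 + 6 + 3 + 4 = 58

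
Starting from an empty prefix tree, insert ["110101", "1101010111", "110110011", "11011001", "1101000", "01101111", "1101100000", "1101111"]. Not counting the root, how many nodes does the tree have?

30

For each word, the new-node count is its length minus the longest prefix already in the trie:
  "110101" → 6 new (1, 1, 0, 1, 0, 1)
  "1101010111" → prefix "110101" already present; 4 new (0, 1, 1, 1)
  "110110011" → prefix "1101" already present; 5 new (1, 0, 0, 1, 1)
  "11011001" → prefix "11011001" already present; 0 new (none)
  "1101000" → prefix "11010" already present; 2 new (0, 0)
  "01101111" → 8 new (0, 1, 1, 0, 1, 1, 1, 1)
  "1101100000" → prefix "1101100" already present; 3 new (0, 0, 0)
  "1101111" → prefix "11011" already present; 2 new (1, 1)
Total nodes = 6 + 4 + 5 + 0 + 2 + 8 + 3 + 2 = 30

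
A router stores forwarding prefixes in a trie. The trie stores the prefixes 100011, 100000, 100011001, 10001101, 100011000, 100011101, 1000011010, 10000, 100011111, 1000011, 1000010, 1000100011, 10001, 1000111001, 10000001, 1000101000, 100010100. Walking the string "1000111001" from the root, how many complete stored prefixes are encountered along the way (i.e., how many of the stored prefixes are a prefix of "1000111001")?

3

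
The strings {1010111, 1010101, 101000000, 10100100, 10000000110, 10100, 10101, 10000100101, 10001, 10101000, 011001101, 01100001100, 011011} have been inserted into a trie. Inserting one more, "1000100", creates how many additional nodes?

2

Walking "1000100" from the root, the first 5 characters ("10001") follow existing edges; "0" is the first miss.
So 7 − 5 = 2 new nodes.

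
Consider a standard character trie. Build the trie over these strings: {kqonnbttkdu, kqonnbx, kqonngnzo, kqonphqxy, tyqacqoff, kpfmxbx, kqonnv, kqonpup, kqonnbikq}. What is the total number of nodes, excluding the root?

42

Trace insertions, counting only characters that open a new branch:
  "kqonnbttkdu" → 11 new (k, q, o, n, n, b, t, t, k, d, u)
  "kqonnbx" → prefix "kqonnb" already present; 1 new (x)
  "kqonngnzo" → prefix "kqonn" already present; 4 new (g, n, z, o)
  "kqonphqxy" → prefix "kqon" already present; 5 new (p, h, q, x, y)
  "tyqacqoff" → 9 new (t, y, q, a, c, q, o, f, f)
  "kpfmxbx" → prefix "k" already present; 6 new (p, f, m, x, b, x)
  "kqonnv" → prefix "kqonn" already present; 1 new (v)
  "kqonpup" → prefix "kqonp" already present; 2 new (u, p)
  "kqonnbikq" → prefix "kqonnb" already present; 3 new (i, k, q)
Total nodes = 11 + 1 + 4 + 5 + 9 + 6 + 1 + 2 + 3 = 42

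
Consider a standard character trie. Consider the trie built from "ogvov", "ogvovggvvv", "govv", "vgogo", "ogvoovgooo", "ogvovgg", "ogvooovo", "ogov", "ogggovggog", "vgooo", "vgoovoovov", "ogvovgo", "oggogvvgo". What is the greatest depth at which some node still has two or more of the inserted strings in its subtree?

7

Equivalently: take the maximum, over all pairs, of their longest common prefix length.
e.g. "ogvovgg" and "ogvovggvvv" share the prefix "ogvovgg" of length 7; no pair shares a longer one.
Longest shared-prefix length: 7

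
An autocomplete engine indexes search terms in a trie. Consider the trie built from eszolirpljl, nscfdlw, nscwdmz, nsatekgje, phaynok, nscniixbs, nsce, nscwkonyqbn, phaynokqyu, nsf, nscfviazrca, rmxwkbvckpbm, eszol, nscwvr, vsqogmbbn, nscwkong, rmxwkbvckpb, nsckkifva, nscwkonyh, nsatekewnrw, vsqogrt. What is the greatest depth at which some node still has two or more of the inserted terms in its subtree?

The deepest shared node is where two words last agree before diverging.
"rmxwkbvckpb" and "rmxwkbvckpbm" agree on "rmxwkbvckpb" (11 characters) before diverging; nothing deeper is shared.
Longest shared-prefix length: 11

11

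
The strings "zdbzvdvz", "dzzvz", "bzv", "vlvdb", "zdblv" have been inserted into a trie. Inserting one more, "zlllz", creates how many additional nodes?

4

"z" is already a path in the trie; the remaining "lllz" must be added.
So 5 − 1 = 4 new nodes.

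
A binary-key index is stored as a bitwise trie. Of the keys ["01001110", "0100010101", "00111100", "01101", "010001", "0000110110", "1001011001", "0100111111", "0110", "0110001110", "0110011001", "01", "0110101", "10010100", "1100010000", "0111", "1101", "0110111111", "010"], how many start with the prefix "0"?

15

Filter for entries beginning with "0":
Matches: "0000110110", "00111100", "01", "010", "010001", "0100010101", "01001110", "0100111111", "0110", "0110001110", "0110011001", "01101", "0110101", "0110111111", "0111"
Count: 15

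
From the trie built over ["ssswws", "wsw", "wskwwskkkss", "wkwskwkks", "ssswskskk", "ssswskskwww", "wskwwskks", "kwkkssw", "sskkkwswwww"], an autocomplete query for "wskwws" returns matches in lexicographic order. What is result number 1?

wskwwskkkss

Filter for "wskwws…" and sort: "wskwwskkkss", "wskwwskks"
The 1st is wskwwskkkss.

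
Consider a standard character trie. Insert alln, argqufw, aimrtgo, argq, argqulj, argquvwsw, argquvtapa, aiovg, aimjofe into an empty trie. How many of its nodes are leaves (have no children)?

A leaf is a node with no children — equivalently, the end of a word that is not a proper prefix of any other stored word.
Those words: "aimjofe", "aimrtgo", "aiovg", "alln", "argqufw", "argqulj", "argquvtapa", "argquvwsw"
Leaf count: 8

8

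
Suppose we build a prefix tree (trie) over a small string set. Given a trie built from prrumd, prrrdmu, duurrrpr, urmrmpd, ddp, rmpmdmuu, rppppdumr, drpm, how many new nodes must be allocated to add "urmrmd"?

1

The longest prefix of "urmrmd" already in the trie is "urmrm" (length 5).
New nodes needed: |"urmrmd"| − 5 = 6 − 5 = 1.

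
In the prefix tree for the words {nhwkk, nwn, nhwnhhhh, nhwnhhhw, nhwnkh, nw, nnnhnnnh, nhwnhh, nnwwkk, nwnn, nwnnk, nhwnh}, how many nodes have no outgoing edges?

7

A leaf is a node with no children — equivalently, the end of a word that is not a proper prefix of any other stored word.
Those words: "nhwkk", "nhwnhhhh", "nhwnhhhw", "nhwnkh", "nnnhnnnh", "nnwwkk", "nwnnk"
Leaf count: 7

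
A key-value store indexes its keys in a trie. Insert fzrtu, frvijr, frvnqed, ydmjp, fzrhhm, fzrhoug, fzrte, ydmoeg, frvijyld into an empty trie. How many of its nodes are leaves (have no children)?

9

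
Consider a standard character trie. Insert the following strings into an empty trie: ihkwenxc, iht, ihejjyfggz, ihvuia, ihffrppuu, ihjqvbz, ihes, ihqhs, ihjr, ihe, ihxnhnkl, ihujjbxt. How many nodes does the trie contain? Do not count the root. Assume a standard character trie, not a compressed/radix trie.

Count nodes per top-level branch (shared prefixes stored once):
  'i'-branch (ihe, ihejjyfggz, ihes, ihffrppuu, ihjqvbz, ihjr, ihkwenxc, ihqhs, iht, ihujjbxt, ihvuia, ihxnhnkl): 50 nodes
Sum: 50

50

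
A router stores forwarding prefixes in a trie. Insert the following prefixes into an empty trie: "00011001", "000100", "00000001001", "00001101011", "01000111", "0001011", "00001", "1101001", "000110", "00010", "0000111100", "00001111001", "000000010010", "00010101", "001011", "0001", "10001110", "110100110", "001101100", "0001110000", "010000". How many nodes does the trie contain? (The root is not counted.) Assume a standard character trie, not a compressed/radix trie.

74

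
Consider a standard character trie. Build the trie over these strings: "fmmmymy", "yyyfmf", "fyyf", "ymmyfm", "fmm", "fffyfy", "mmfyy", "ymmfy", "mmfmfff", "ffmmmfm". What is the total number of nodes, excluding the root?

42

Count nodes per top-level branch (shared prefixes stored once):
  'f'-branch (fffyfy, ffmmmfm, fmm, fmmmymy, fyyf): 20 nodes
  'm'-branch (mmfmfff, mmfyy): 9 nodes
  'y'-branch (ymmfy, ymmyfm, yyyfmf): 13 nodes
Sum: 42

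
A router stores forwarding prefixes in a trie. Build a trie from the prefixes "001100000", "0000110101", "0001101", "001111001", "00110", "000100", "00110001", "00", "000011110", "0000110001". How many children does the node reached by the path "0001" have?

Follow the path "0001" to its node, then look at its outgoing edges.
Distinct next characters after "0001": 0, 1.
That node has 2 child edges.

2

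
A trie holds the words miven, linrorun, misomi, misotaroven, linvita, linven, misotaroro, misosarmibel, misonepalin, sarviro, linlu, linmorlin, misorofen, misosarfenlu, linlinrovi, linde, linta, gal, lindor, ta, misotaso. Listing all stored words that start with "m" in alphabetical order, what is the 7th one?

Words with prefix "m", in lexicographic order: "misomi", "misonepalin", "misorofen", "misosarfenlu", "misosarmibel", "misotaroro", "misotaroven", "misotaso", "miven"
Position 7: misotaroven

misotaroven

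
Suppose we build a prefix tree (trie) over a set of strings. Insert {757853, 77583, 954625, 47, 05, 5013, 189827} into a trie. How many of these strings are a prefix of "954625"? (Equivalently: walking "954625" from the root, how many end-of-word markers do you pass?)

1

Traverse "954625" character by character; count nodes along the way that are marked as word ends.
Prefixes of the query that are stored words: "954625"
Count: 1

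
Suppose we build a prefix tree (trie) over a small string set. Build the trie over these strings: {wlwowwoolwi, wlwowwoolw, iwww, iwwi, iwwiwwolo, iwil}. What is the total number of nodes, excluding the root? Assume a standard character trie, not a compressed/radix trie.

Trace insertions, counting only characters that open a new branch:
  "wlwowwoolwi" → 11 new (w, l, w, o, w, w, o, o, l, w, i)
  "wlwowwoolw" → prefix "wlwowwoolw" already present; 0 new (none)
  "iwww" → 4 new (i, w, w, w)
  "iwwi" → prefix "iww" already present; 1 new (i)
  "iwwiwwolo" → prefix "iwwi" already present; 5 new (w, w, o, l, o)
  "iwil" → prefix "iw" already present; 2 new (i, l)
Total nodes = 11 + 0 + 4 + 1 + 5 + 2 = 23

23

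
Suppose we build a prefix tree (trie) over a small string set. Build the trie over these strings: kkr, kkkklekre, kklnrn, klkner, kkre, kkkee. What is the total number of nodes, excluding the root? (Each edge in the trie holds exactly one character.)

22

Count nodes per top-level branch (shared prefixes stored once):
  'k'-branch (kkkee, kkkklekre, kklnrn, kkr, kkre, klkner): 22 nodes
Sum: 22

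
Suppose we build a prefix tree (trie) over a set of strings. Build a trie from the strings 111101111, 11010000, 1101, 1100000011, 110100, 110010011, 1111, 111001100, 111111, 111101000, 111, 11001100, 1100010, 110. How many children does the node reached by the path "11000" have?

2

Follow the path "11000" to its node, then look at its outgoing edges.
Characters that immediately follow "11000" among the stored strings: {0, 1}.
That node has 2 child edges.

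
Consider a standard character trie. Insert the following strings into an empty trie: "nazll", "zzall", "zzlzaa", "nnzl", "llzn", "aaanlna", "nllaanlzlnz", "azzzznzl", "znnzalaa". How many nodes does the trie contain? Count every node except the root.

52

Trace insertions, counting only characters that open a new branch:
  "nazll" → 5 new (n, a, z, l, l)
  "zzall" → 5 new (z, z, a, l, l)
  "zzlzaa" → prefix "zz" already present; 4 new (l, z, a, a)
  "nnzl" → prefix "n" already present; 3 new (n, z, l)
  "llzn" → 4 new (l, l, z, n)
  "aaanlna" → 7 new (a, a, a, n, l, n, a)
  "nllaanlzlnz" → prefix "n" already present; 10 new (l, l, a, a, n, l, z, l, n, z)
  "azzzznzl" → prefix "a" already present; 7 new (z, z, z, z, n, z, l)
  "znnzalaa" → prefix "z" already present; 7 new (n, n, z, a, l, a, a)
Total nodes = 5 + 5 + 4 + 3 + 4 + 7 + 10 + 7 + 7 = 52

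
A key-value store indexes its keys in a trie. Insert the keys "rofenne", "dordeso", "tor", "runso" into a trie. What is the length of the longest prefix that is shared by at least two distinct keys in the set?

The deepest shared node is where two words last agree before diverging.
"rofenne" and "runso" agree on "r" (1 characters) before diverging; nothing deeper is shared.
Longest shared-prefix length: 1

1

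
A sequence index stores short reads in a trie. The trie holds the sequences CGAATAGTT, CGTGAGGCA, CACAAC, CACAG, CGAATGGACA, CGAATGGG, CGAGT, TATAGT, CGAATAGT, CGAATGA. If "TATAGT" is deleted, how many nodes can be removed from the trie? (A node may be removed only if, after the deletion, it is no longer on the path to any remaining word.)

6

A node on "TATAGT"'s path can go only if nothing else ends at it or branches off below it.
No other word shares any prefix with "TATAGT", so all 6 of its nodes go.
Nodes removed: 6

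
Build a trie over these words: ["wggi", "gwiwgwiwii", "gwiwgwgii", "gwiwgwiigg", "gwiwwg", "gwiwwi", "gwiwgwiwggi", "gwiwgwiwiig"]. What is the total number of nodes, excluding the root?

Trie structure (* marks end of a word):
(root)
├─ g
│  └─ w
│     └─ i
│        └─ w
│           ├─ g
│           │  └─ w
│           │     ├─ g
│           │     │  └─ i
│           │     │     └─ i *
│           │     └─ i
│           │        ├─ i
│           │        │  └─ g
│           │        │     └─ g *
│           │        └─ w
│           │           ├─ g
│           │           │  └─ g
│           │           │     └─ i *
│           │           └─ i
│           │              └─ i *
│           │                 └─ g *
│           └─ w
│              ├─ g *
│              └─ i *
└─ w
   └─ g
      └─ g
         └─ i *
Counting every labelled node above: 27.

27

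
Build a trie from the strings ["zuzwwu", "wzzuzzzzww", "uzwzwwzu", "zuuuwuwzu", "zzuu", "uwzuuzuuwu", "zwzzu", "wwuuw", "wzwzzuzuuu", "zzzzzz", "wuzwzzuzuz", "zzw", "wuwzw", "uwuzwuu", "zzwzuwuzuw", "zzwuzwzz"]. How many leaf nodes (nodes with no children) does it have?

Leaves are exactly the stored words that no other stored word extends.
Those words: "uwuzwuu", "uwzuuzuuwu", "uzwzwwzu", "wuwzw", "wuzwzzuzuz", "wwuuw", "wzwzzuzuuu", "wzzuzzzzww", "zuuuwuwzu", "zuzwwu", "zwzzu", "zzuu", "zzwuzwzz", "zzwzuwuzuw", "zzzzzz"
Leaf count: 15

15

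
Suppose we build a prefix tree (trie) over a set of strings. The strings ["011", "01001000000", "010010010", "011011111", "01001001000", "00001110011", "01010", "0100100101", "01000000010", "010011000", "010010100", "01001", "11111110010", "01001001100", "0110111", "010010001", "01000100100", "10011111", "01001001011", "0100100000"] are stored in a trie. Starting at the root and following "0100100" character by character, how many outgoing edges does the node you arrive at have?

2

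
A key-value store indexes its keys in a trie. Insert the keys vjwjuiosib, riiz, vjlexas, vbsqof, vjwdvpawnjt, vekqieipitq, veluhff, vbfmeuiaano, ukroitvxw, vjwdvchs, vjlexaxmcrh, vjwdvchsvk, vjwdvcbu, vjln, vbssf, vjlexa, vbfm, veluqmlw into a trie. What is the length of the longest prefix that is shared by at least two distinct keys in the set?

8

Equivalently: take the maximum, over all pairs, of their longest common prefix length.
"vjwdvchs" and "vjwdvchsvk" agree on "vjwdvchs" (8 characters) before diverging; nothing deeper is shared.
Longest shared-prefix length: 8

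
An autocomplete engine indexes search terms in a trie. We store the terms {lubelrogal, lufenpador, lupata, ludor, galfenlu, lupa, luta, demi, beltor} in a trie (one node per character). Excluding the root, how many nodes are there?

45

For each word, the new-node count is its length minus the longest prefix already in the trie:
  "lubelrogal" → 10 new (l, u, b, e, l, r, o, g, a, l)
  "lufenpador" → prefix "lu" already present; 8 new (f, e, n, p, a, d, o, r)
  "lupata" → prefix "lu" already present; 4 new (p, a, t, a)
  "ludor" → prefix "lu" already present; 3 new (d, o, r)
  "galfenlu" → 8 new (g, a, l, f, e, n, l, u)
  "lupa" → prefix "lupa" already present; 0 new (none)
  "luta" → prefix "lu" already present; 2 new (t, a)
  "demi" → 4 new (d, e, m, i)
  "beltor" → 6 new (b, e, l, t, o, r)
Total nodes = 10 + 8 + 4 + 3 + 8 + 0 + 2 + 4 + 6 = 45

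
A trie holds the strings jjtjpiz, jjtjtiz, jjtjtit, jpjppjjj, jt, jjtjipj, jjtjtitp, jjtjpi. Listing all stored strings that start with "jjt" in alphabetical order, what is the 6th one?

jjtjtiz

Filter for "jjt…" and sort: "jjtjipj", "jjtjpi", "jjtjpiz", "jjtjtit", "jjtjtitp", "jjtjtiz"
Position 6: jjtjtiz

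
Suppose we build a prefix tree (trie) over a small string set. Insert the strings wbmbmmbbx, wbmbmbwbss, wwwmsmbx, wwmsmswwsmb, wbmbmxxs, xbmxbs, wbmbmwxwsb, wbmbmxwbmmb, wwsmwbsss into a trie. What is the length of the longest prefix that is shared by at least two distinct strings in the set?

6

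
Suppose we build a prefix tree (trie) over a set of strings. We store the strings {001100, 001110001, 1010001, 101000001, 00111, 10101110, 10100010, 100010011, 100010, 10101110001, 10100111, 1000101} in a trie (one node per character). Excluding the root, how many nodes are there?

40

Trace insertions, counting only characters that open a new branch:
  "001100" → 6 new (0, 0, 1, 1, 0, 0)
  "001110001" → prefix "0011" already present; 5 new (1, 0, 0, 0, 1)
  "1010001" → 7 new (1, 0, 1, 0, 0, 0, 1)
  "101000001" → prefix "101000" already present; 3 new (0, 0, 1)
  "00111" → prefix "00111" already present; 0 new (none)
  "10101110" → prefix "1010" already present; 4 new (1, 1, 1, 0)
  "10100010" → prefix "1010001" already present; 1 new (0)
  "100010011" → prefix "10" already present; 7 new (0, 0, 1, 0, 0, 1, 1)
  "100010" → prefix "100010" already present; 0 new (none)
  "10101110001" → prefix "10101110" already present; 3 new (0, 0, 1)
  "10100111" → prefix "10100" already present; 3 new (1, 1, 1)
  "1000101" → prefix "100010" already present; 1 new (1)
Total nodes = 6 + 5 + 7 + 3 + 0 + 4 + 1 + 7 + 0 + 3 + 3 + 1 = 40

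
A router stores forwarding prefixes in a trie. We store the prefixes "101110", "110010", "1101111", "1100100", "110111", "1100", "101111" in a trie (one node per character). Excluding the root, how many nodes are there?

17

Trie structure (* marks end of a word):
(root)
└─ 1
   ├─ 0
   │  └─ 1
   │     └─ 1
   │        └─ 1
   │           ├─ 0 *
   │           └─ 1 *
   └─ 1
      └─ 0
         ├─ 0 *
         │  └─ 1
         │     └─ 0 *
         │        └─ 0 *
         └─ 1
            └─ 1
               └─ 1 *
                  └─ 1 *
Counting every labelled node above: 17.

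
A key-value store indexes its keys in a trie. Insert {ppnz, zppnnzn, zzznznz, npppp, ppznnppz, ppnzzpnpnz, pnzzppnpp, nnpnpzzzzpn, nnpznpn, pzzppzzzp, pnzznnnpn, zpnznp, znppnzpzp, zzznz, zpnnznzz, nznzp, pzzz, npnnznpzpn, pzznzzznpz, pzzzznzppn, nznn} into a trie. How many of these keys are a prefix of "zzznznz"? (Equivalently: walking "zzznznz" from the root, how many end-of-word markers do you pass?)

Walk "zzznznz" from the root; an end-of-word marker is hit whenever a stored word is a prefix of "zzznznz".
Prefixes of the query that are stored words: "zzznz", "zzznznz"
Count: 2

2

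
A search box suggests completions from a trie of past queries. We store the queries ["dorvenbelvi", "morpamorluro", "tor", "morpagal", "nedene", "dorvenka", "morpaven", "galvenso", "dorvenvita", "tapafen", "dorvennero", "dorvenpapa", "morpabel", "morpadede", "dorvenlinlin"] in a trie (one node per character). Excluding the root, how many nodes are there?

Trace insertions, counting only characters that open a new branch:
  "dorvenbelvi" → 11 new (d, o, r, v, e, n, b, e, l, v, i)
  "morpamorluro" → 12 new (m, o, r, p, a, m, o, r, l, u, r, o)
  "tor" → 3 new (t, o, r)
  "morpagal" → prefix "morpa" already present; 3 new (g, a, l)
  "nedene" → 6 new (n, e, d, e, n, e)
  "dorvenka" → prefix "dorven" already present; 2 new (k, a)
  "morpaven" → prefix "morpa" already present; 3 new (v, e, n)
  "galvenso" → 8 new (g, a, l, v, e, n, s, o)
  "dorvenvita" → prefix "dorven" already present; 4 new (v, i, t, a)
  "tapafen" → prefix "t" already present; 6 new (a, p, a, f, e, n)
  "dorvennero" → prefix "dorven" already present; 4 new (n, e, r, o)
  "dorvenpapa" → prefix "dorven" already present; 4 new (p, a, p, a)
  "morpabel" → prefix "morpa" already present; 3 new (b, e, l)
  "morpadede" → prefix "morpa" already present; 4 new (d, e, d, e)
  "dorvenlinlin" → prefix "dorven" already present; 6 new (l, i, n, l, i, n)
Total nodes = 11 + 12 + 3 + 3 + 6 + 2 + 3 + 8 + 4 + 6 + 4 + 4 + 3 + 4 + 6 = 79

79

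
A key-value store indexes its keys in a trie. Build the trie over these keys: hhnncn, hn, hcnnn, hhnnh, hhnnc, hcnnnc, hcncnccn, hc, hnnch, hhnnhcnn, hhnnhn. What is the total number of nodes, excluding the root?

Count nodes per top-level branch (shared prefixes stored once):
  'h'-branch (hc, hcncnccn, hcnnn, hcnnnc, hhnnc, hhnncn, hhnnh, hhnnhcnn, hhnnhn, hn, hnnch): 25 nodes
Sum: 25

25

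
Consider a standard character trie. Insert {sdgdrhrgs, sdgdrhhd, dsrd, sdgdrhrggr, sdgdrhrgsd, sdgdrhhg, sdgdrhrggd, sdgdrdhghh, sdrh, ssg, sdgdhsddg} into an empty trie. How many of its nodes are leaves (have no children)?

10

A leaf is a node with no children — equivalently, the end of a word that is not a proper prefix of any other stored word.
Those words: "dsrd", "sdgdhsddg", "sdgdrdhghh", "sdgdrhhd", "sdgdrhhg", "sdgdrhrggd", "sdgdrhrggr", "sdgdrhrgsd", "sdrh", "ssg"
Leaf count: 10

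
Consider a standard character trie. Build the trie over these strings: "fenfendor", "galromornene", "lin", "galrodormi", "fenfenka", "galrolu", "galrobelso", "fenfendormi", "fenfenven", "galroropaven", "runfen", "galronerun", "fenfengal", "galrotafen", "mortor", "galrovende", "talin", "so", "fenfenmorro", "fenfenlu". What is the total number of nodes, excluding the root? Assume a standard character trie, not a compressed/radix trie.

94

For each word, the new-node count is its length minus the longest prefix already in the trie:
  "fenfendor" → 9 new (f, e, n, f, e, n, d, o, r)
  "galromornene" → 12 new (g, a, l, r, o, m, o, r, n, e, n, e)
  "lin" → 3 new (l, i, n)
  "galrodormi" → prefix "galro" already present; 5 new (d, o, r, m, i)
  "fenfenka" → prefix "fenfen" already present; 2 new (k, a)
  "galrolu" → prefix "galro" already present; 2 new (l, u)
  "galrobelso" → prefix "galro" already present; 5 new (b, e, l, s, o)
  "fenfendormi" → prefix "fenfendor" already present; 2 new (m, i)
  "fenfenven" → prefix "fenfen" already present; 3 new (v, e, n)
  "galroropaven" → prefix "galro" already present; 7 new (r, o, p, a, v, e, n)
  "runfen" → 6 new (r, u, n, f, e, n)
  "galronerun" → prefix "galro" already present; 5 new (n, e, r, u, n)
  "fenfengal" → prefix "fenfen" already present; 3 new (g, a, l)
  "galrotafen" → prefix "galro" already present; 5 new (t, a, f, e, n)
  "mortor" → 6 new (m, o, r, t, o, r)
  "galrovende" → prefix "galro" already present; 5 new (v, e, n, d, e)
  "talin" → 5 new (t, a, l, i, n)
  "so" → 2 new (s, o)
  "fenfenmorro" → prefix "fenfen" already present; 5 new (m, o, r, r, o)
  "fenfenlu" → prefix "fenfen" already present; 2 new (l, u)
Total nodes = 9 + 12 + 3 + 5 + 2 + 2 + 5 + 2 + 3 + 7 + 6 + 5 + 3 + 5 + 6 + 5 + 5 + 2 + 5 + 2 = 94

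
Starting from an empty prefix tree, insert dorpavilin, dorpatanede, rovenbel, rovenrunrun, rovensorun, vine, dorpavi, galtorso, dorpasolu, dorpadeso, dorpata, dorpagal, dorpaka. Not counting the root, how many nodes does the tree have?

60

Trace insertions, counting only characters that open a new branch:
  "dorpavilin" → 10 new (d, o, r, p, a, v, i, l, i, n)
  "dorpatanede" → prefix "dorpa" already present; 6 new (t, a, n, e, d, e)
  "rovenbel" → 8 new (r, o, v, e, n, b, e, l)
  "rovenrunrun" → prefix "roven" already present; 6 new (r, u, n, r, u, n)
  "rovensorun" → prefix "roven" already present; 5 new (s, o, r, u, n)
  "vine" → 4 new (v, i, n, e)
  "dorpavi" → prefix "dorpavi" already present; 0 new (none)
  "galtorso" → 8 new (g, a, l, t, o, r, s, o)
  "dorpasolu" → prefix "dorpa" already present; 4 new (s, o, l, u)
  "dorpadeso" → prefix "dorpa" already present; 4 new (d, e, s, o)
  "dorpata" → prefix "dorpata" already present; 0 new (none)
  "dorpagal" → prefix "dorpa" already present; 3 new (g, a, l)
  "dorpaka" → prefix "dorpa" already present; 2 new (k, a)
Total nodes = 10 + 6 + 8 + 6 + 5 + 4 + 0 + 8 + 4 + 4 + 0 + 3 + 2 = 60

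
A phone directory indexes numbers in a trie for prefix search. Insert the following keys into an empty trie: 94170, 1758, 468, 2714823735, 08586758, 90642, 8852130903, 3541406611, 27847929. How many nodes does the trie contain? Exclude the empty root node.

60

Trace insertions, counting only characters that open a new branch:
  "94170" → 5 new (9, 4, 1, 7, 0)
  "1758" → 4 new (1, 7, 5, 8)
  "468" → 3 new (4, 6, 8)
  "2714823735" → 10 new (2, 7, 1, 4, 8, 2, 3, 7, 3, 5)
  "08586758" → 8 new (0, 8, 5, 8, 6, 7, 5, 8)
  "90642" → prefix "9" already present; 4 new (0, 6, 4, 2)
  "8852130903" → 10 new (8, 8, 5, 2, 1, 3, 0, 9, 0, 3)
  "3541406611" → 10 new (3, 5, 4, 1, 4, 0, 6, 6, 1, 1)
  "27847929" → prefix "27" already present; 6 new (8, 4, 7, 9, 2, 9)
Total nodes = 5 + 4 + 3 + 10 + 8 + 4 + 10 + 10 + 6 = 60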